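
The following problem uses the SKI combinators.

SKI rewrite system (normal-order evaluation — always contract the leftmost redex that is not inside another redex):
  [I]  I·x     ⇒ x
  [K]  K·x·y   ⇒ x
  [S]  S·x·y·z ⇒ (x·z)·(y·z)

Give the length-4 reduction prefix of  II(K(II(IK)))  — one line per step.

Answer: after 4 steps: K(IK)

Working:
  start: II(K(II(IK)))
  [1] I(K(II(IK)))
  [2] K(II(IK))
  [3] K(I(IK))
  [4] K(IK)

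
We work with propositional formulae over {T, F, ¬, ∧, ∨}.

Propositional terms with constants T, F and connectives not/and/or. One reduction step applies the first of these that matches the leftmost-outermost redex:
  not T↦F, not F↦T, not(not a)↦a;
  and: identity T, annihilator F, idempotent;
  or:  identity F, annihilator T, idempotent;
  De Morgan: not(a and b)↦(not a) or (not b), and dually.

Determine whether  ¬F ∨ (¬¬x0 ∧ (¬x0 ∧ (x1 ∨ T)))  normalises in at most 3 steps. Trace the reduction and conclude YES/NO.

  start: ¬F ∨ (¬¬x0 ∧ (¬x0 ∧ (x1 ∨ T)))
  →1  T ∨ (¬¬x0 ∧ (¬x0 ∧ (x1 ∨ T)))
  →2  T

Answer: YES — reaches normal form T in 2 ≤ 3 steps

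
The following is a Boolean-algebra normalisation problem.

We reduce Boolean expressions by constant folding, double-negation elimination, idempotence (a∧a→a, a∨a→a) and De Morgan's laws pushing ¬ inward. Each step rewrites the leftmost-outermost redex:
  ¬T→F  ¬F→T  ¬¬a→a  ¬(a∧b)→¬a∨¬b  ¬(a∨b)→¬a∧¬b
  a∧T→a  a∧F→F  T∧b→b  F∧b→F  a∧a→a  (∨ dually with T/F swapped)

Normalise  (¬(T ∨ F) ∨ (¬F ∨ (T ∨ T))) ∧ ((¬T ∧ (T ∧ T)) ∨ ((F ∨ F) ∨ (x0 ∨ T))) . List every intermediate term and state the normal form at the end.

Answer: normal form = T  (in 13 steps)

Derivation:
  start: (¬(T ∨ F) ∨ (¬F ∨ (T ∨ T))) ∧ ((¬T ∧ (T ∧ T)) ∨ ((F ∨ F) ∨ (x0 ∨ T)))
  →1  ((¬T ∧ ¬F) ∨ (¬F ∨ (T ∨ T))) ∧ ((¬T ∧ (T ∧ T)) ∨ ((F ∨ F) ∨ (x0 ∨ T)))
  →2  ((F ∧ ¬F) ∨ (¬F ∨ (T ∨ T))) ∧ ((¬T ∧ (T ∧ T)) ∨ ((F ∨ F) ∨ (x0 ∨ T)))
  →3  (F ∨ (¬F ∨ (T ∨ T))) ∧ ((¬T ∧ (T ∧ T)) ∨ ((F ∨ F) ∨ (x0 ∨ T)))
  →4  (¬F ∨ (T ∨ T)) ∧ ((¬T ∧ (T ∧ T)) ∨ ((F ∨ F) ∨ (x0 ∨ T)))
  →5  (T ∨ (T ∨ T)) ∧ ((¬T ∧ (T ∧ T)) ∨ ((F ∨ F) ∨ (x0 ∨ T)))
  →6  T ∧ ((¬T ∧ (T ∧ T)) ∨ ((F ∨ F) ∨ (x0 ∨ T)))
  →7  (¬T ∧ (T ∧ T)) ∨ ((F ∨ F) ∨ (x0 ∨ T))
  →8  (F ∧ (T ∧ T)) ∨ ((F ∨ F) ∨ (x0 ∨ T))
  →9  F ∨ ((F ∨ F) ∨ (x0 ∨ T))
  →10  (F ∨ F) ∨ (x0 ∨ T)
  →11  F ∨ (x0 ∨ T)
  →12  x0 ∨ T
  →13  T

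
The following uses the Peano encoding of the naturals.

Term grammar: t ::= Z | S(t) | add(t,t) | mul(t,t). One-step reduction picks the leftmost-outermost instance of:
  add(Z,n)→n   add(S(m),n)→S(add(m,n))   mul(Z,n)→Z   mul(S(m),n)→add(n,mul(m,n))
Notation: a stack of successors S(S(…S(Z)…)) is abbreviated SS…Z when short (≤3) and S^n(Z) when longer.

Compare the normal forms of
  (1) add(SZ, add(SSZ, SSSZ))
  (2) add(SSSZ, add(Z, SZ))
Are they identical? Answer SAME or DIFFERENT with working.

Answer: DIFFERENT — A ⇓ S^6(Z), B ⇓ S^4(Z)

Derivation:
Term A:
  start: add(SZ, add(SSZ, SSSZ))
  [1] S(add(Z, add(SSZ, SSSZ)))
  [2] S(add(SSZ, SSSZ))
  [3] S(S(add(SZ, SSSZ)))
  [4] S(S(S(add(Z, SSSZ))))
  [5] S^6(Z)

Term B:
  start: add(SSSZ, add(Z, SZ))
  [1] S(add(SSZ, add(Z, SZ)))
  [2] S(S(add(SZ, add(Z, SZ))))
  [3] S(S(S(add(Z, add(Z, SZ)))))
  [4] S(S(S(add(Z, SZ))))
  [5] S^4(Z)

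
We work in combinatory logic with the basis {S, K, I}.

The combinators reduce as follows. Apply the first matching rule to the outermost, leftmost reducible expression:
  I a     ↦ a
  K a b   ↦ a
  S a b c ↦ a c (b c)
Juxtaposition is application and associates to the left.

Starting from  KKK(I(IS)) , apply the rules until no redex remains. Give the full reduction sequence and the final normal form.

  start: KKK(I(IS))
  [1] K(I(IS))
  [2] K(IS)
  [3] KS

Answer: normal form = KS  (in 3 steps)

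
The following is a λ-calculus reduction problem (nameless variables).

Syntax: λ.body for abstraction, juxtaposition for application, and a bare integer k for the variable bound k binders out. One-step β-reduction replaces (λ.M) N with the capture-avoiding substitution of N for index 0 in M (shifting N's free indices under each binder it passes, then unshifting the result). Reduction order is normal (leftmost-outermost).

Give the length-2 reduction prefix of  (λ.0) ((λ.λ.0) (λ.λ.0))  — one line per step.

  start: (λ.0) ((λ.λ.0) (λ.λ.0))
  [1] (λ.λ.0) (λ.λ.0)
  [2] λ.0

Answer: after 2 steps: λ.0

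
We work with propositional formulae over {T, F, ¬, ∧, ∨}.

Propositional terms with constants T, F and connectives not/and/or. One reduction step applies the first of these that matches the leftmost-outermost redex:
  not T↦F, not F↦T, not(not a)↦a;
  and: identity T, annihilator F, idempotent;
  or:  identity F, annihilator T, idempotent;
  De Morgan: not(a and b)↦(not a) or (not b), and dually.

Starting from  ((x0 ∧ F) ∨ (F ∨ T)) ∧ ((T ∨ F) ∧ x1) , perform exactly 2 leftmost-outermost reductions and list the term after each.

  start: ((x0 ∧ F) ∨ (F ∨ T)) ∧ ((T ∨ F) ∧ x1)
  [1] (F ∨ (F ∨ T)) ∧ ((T ∨ F) ∧ x1)
  [2] (F ∨ T) ∧ ((T ∨ F) ∧ x1)

Answer: after 2 steps: (F ∨ T) ∧ ((T ∨ F) ∧ x1)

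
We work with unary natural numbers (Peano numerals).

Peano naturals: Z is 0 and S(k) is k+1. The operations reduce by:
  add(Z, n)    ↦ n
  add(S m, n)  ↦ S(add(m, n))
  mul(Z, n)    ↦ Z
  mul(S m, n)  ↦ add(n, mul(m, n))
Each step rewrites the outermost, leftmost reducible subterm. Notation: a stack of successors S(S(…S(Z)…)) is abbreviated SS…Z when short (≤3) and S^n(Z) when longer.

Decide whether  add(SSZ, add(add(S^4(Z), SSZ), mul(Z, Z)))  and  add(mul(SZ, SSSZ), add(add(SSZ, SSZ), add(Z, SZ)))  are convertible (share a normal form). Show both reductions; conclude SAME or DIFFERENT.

Answer: SAME — A ⇓ S^8(Z), B ⇓ S^8(Z)

Reduction:
Term A:
  start: add(SSZ, add(add(S^4(Z), SSZ), mul(Z, Z)))
  →1  S(add(SZ, add(add(S^4(Z), SSZ), mul(Z, Z))))
  →2  S(S(add(Z, add(add(S^4(Z), SSZ), mul(Z, Z)))))
  →3  S(S(add(add(S^4(Z), SSZ), mul(Z, Z))))
  →4  S(S(add(S(add(SSSZ, SSZ)), mul(Z, Z))))
  →5  S(S(S(add(add(SSSZ, SSZ), mul(Z, Z)))))
  →6  S(S(S(add(S(add(SSZ, SSZ)), mul(Z, Z)))))
  →7  S(S(S(S(add(add(SSZ, SSZ), mul(Z, Z))))))
  →8  S(S(S(S(add(S(add(SZ, SSZ)), mul(Z, Z))))))
  →9  S(S(S(S(S(add(add(SZ, SSZ), mul(Z, Z)))))))
  →10  S(S(S(S(S(add(S(add(Z, SSZ)), mul(Z, Z)))))))
  →11  S(S(S(S(S(S(add(add(Z, SSZ), mul(Z, Z))))))))
  →12  S(S(S(S(S(S(add(SSZ, mul(Z, Z))))))))
  →13  S(S(S(S(S(S(S(add(SZ, mul(Z, Z)))))))))
  →14  S(S(S(S(S(S(S(S(add(Z, mul(Z, Z))))))))))
  →15  S(S(S(S(S(S(S(S(mul(Z, Z)))))))))
  →16  S^8(Z)

Term B:
  start: add(mul(SZ, SSSZ), add(add(SSZ, SSZ), add(Z, SZ)))
  →1  add(add(SSSZ, mul(Z, SSSZ)), add(add(SSZ, SSZ), add(Z, SZ)))
  →2  add(S(add(SSZ, mul(Z, SSSZ))), add(add(SSZ, SSZ), add(Z, SZ)))
  →3  S(add(add(SSZ, mul(Z, SSSZ)), add(add(SSZ, SSZ), add(Z, SZ))))
  →4  S(add(S(add(SZ, mul(Z, SSSZ))), add(add(SSZ, SSZ), add(Z, SZ))))
  →5  S(S(add(add(SZ, mul(Z, SSSZ)), add(add(SSZ, SSZ), add(Z, SZ)))))
  →6  S(S(add(S(add(Z, mul(Z, SSSZ))), add(add(SSZ, SSZ), add(Z, SZ)))))
  →7  S(S(S(add(add(Z, mul(Z, SSSZ)), add(add(SSZ, SSZ), add(Z, SZ))))))
  →8  S(S(S(add(mul(Z, SSSZ), add(add(SSZ, SSZ), add(Z, SZ))))))
  →9  S(S(S(add(Z, add(add(SSZ, SSZ), add(Z, SZ))))))
  →10  S(S(S(add(add(SSZ, SSZ), add(Z, SZ)))))
  →11  S(S(S(add(S(add(SZ, SSZ)), add(Z, SZ)))))
  →12  S(S(S(S(add(add(SZ, SSZ), add(Z, SZ))))))
  →13  S(S(S(S(add(S(add(Z, SSZ)), add(Z, SZ))))))
  →14  S(S(S(S(S(add(add(Z, SSZ), add(Z, SZ)))))))
  →15  S(S(S(S(S(add(SSZ, add(Z, SZ)))))))
  →16  S(S(S(S(S(S(add(SZ, add(Z, SZ))))))))
  →17  S(S(S(S(S(S(S(add(Z, add(Z, SZ)))))))))
  →18  S(S(S(S(S(S(S(add(Z, SZ))))))))
  →19  S^8(Z)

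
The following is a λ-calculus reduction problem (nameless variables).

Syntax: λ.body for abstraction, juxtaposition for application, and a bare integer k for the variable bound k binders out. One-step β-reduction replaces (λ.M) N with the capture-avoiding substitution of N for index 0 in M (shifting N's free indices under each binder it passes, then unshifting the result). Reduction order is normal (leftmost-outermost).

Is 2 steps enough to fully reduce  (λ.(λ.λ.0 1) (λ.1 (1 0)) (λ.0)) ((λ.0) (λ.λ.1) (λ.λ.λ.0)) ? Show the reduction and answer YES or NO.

Answer: NO — after 2 steps the term is (λ.0 (λ.(λ.0) (λ.λ.1) (λ.λ.λ.0) ((λ.0) (λ.λ.1) (λ.λ.λ.0) 0))) (λ.0), not yet normal

Derivation:
  start: (λ.(λ.λ.0 1) (λ.1 (1 0)) (λ.0)) ((λ.0) (λ.λ.1) (λ.λ.λ.0))
  [1] (λ.λ.0 1) (λ.(λ.0) (λ.λ.1) (λ.λ.λ.0) ((λ.0) (λ.λ.1) (λ.λ.λ.0) 0)) (λ.0)
  [2] (λ.0 (λ.(λ.0) (λ.λ.1) (λ.λ.λ.0) ((λ.0) (λ.λ.1) (λ.λ.λ.0) 0))) (λ.0)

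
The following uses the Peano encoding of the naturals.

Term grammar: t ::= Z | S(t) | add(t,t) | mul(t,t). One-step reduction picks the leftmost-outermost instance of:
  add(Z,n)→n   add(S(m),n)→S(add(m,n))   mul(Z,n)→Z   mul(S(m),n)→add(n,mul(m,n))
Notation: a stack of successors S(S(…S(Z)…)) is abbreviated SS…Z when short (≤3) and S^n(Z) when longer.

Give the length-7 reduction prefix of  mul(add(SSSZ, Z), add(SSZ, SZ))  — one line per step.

  start: mul(add(SSSZ, Z), add(SSZ, SZ))
  step 1: mul(S(add(SSZ, Z)), add(SSZ, SZ))
  step 2: add(add(SSZ, SZ), mul(add(SSZ, Z), add(SSZ, SZ)))
  step 3: add(S(add(SZ, SZ)), mul(add(SSZ, Z), add(SSZ, SZ)))
  step 4: S(add(add(SZ, SZ), mul(add(SSZ, Z), add(SSZ, SZ))))
  step 5: S(add(S(add(Z, SZ)), mul(add(SSZ, Z), add(SSZ, SZ))))
  step 6: S(S(add(add(Z, SZ), mul(add(SSZ, Z), add(SSZ, SZ)))))
  step 7: S(S(add(SZ, mul(add(SSZ, Z), add(SSZ, SZ)))))

Answer: after 7 steps: S(S(add(SZ, mul(add(SSZ, Z), add(SSZ, SZ)))))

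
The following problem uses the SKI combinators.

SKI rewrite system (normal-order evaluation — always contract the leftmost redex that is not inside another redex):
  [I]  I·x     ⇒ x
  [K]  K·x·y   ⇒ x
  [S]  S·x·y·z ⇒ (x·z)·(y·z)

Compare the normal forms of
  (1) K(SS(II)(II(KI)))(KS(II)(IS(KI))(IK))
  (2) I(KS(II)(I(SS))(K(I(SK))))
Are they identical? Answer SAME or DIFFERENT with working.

Term A:
  start: K(SS(II)(II(KI)))(KS(II)(IS(KI))(IK))
  →1  SS(II)(II(KI))
  →2  S(II(KI))(II(II(KI)))
  →3  S(I(KI))(II(II(KI)))
  →4  S(KI)(II(II(KI)))
  →5  S(KI)(I(II(KI)))
  →6  S(KI)(II(KI))
  →7  S(KI)(I(KI))
  →8  S(KI)(KI)

Term B:
  start: I(KS(II)(I(SS))(K(I(SK))))
  →1  KS(II)(I(SS))(K(I(SK)))
  →2  S(I(SS))(K(I(SK)))
  →3  S(SS)(K(I(SK)))
  →4  S(SS)(K(SK))

Answer: DIFFERENT — A ⇓ S(KI)(KI), B ⇓ S(SS)(K(SK))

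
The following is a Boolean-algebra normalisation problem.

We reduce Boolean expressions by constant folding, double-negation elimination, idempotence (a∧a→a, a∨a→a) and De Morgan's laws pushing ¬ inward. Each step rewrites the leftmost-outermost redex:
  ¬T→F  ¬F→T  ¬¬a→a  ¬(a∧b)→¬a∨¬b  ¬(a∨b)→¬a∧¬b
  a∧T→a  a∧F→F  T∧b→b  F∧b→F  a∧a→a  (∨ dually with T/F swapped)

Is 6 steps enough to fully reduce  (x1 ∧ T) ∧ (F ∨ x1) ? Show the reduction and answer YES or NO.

Answer: YES — reaches normal form x1 in 3 ≤ 6 steps

Reduction:
  start: (x1 ∧ T) ∧ (F ∨ x1)
  [1] x1 ∧ (F ∨ x1)
  [2] x1 ∧ x1
  [3] x1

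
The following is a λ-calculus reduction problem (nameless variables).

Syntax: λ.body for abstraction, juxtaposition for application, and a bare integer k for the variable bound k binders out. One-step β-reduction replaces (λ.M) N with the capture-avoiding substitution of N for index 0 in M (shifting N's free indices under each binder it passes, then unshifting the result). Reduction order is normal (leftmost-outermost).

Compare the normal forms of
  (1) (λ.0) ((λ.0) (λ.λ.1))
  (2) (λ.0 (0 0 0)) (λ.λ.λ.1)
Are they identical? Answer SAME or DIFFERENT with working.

Term A:
  start: (λ.0) ((λ.0) (λ.λ.1))
  →1  (λ.0) (λ.λ.1)
  →2  λ.λ.1

Term B:
  start: (λ.0 (0 0 0)) (λ.λ.λ.1)
  →1  (λ.λ.λ.1) ((λ.λ.λ.1) (λ.λ.λ.1) (λ.λ.λ.1))
  →2  λ.λ.1

Answer: SAME — A ⇓ λ.λ.1, B ⇓ λ.λ.1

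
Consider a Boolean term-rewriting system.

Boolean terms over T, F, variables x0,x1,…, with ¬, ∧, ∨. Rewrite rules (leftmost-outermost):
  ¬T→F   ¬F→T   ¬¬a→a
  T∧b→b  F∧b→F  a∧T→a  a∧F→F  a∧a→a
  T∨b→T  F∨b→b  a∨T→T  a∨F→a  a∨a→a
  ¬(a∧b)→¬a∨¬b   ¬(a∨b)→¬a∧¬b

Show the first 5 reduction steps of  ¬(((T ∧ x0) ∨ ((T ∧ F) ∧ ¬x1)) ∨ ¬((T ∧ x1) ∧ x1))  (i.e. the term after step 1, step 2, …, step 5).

Answer: after 5 steps: (¬x0 ∧ ¬((T ∧ F) ∧ ¬x1)) ∧ ¬¬((T ∧ x1) ∧ x1)

Reduction:
  start: ¬(((T ∧ x0) ∨ ((T ∧ F) ∧ ¬x1)) ∨ ¬((T ∧ x1) ∧ x1))
  step 1: ¬((T ∧ x0) ∨ ((T ∧ F) ∧ ¬x1)) ∧ ¬¬((T ∧ x1) ∧ x1)
  step 2: (¬(T ∧ x0) ∧ ¬((T ∧ F) ∧ ¬x1)) ∧ ¬¬((T ∧ x1) ∧ x1)
  step 3: ((¬T ∨ ¬x0) ∧ ¬((T ∧ F) ∧ ¬x1)) ∧ ¬¬((T ∧ x1) ∧ x1)
  step 4: ((F ∨ ¬x0) ∧ ¬((T ∧ F) ∧ ¬x1)) ∧ ¬¬((T ∧ x1) ∧ x1)
  step 5: (¬x0 ∧ ¬((T ∧ F) ∧ ¬x1)) ∧ ¬¬((T ∧ x1) ∧ x1)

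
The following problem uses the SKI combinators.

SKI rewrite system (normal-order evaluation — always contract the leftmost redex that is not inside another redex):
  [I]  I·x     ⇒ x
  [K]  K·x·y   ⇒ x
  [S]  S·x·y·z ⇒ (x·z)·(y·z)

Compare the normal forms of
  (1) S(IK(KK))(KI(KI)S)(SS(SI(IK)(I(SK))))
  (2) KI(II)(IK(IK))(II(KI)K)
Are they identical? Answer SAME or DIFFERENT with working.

Term A:
  start: S(IK(KK))(KI(KI)S)(SS(SI(IK)(I(SK))))
  [1] IK(KK)(SS(SI(IK)(I(SK))))(KI(KI)S(SS(SI(IK)(I(SK)))))
  [2] K(KK)(SS(SI(IK)(I(SK))))(KI(KI)S(SS(SI(IK)(I(SK)))))
  [3] KK(KI(KI)S(SS(SI(IK)(I(SK)))))
  [4] K

Term B:
  start: KI(II)(IK(IK))(II(KI)K)
  [1] I(IK(IK))(II(KI)K)
  [2] IK(IK)(II(KI)K)
  [3] K(IK)(II(KI)K)
  [4] IK
  [5] K

Answer: SAME — A ⇓ K, B ⇓ K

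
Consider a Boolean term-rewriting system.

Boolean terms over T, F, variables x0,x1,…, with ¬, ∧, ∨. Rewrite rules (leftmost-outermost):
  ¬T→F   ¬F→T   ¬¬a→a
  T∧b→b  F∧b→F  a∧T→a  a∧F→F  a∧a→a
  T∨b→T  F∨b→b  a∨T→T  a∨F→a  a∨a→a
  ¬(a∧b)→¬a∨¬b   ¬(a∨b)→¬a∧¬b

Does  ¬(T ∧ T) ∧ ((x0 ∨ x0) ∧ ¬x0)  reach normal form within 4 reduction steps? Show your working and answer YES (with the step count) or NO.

Answer: YES — reaches normal form F in 4 ≤ 4 steps

Working:
  start: ¬(T ∧ T) ∧ ((x0 ∨ x0) ∧ ¬x0)
  →1  (¬T ∨ ¬T) ∧ ((x0 ∨ x0) ∧ ¬x0)
  →2  ¬T ∧ ((x0 ∨ x0) ∧ ¬x0)
  →3  F ∧ ((x0 ∨ x0) ∧ ¬x0)
  →4  F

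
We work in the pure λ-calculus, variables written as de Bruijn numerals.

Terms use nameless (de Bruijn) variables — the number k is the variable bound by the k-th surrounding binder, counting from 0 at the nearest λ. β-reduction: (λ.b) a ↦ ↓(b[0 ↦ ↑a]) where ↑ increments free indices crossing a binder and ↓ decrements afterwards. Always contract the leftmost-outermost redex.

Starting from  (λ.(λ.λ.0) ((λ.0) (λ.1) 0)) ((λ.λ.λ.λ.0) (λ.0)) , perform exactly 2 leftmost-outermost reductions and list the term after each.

Answer: after 2 steps: λ.0

Derivation:
  start: (λ.(λ.λ.0) ((λ.0) (λ.1) 0)) ((λ.λ.λ.λ.0) (λ.0))
  →1  (λ.λ.0) ((λ.0) (λ.(λ.λ.λ.λ.0) (λ.0)) ((λ.λ.λ.λ.0) (λ.0)))
  →2  λ.0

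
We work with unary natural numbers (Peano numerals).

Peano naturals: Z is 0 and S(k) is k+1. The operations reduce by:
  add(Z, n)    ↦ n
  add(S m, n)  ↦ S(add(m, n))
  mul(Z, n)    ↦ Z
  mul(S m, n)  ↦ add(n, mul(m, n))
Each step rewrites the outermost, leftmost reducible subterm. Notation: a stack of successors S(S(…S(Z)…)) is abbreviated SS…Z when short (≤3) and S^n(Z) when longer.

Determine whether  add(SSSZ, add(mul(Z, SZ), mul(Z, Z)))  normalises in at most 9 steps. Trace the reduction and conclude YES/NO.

  start: add(SSSZ, add(mul(Z, SZ), mul(Z, Z)))
  →1  S(add(SSZ, add(mul(Z, SZ), mul(Z, Z))))
  →2  S(S(add(SZ, add(mul(Z, SZ), mul(Z, Z)))))
  →3  S(S(S(add(Z, add(mul(Z, SZ), mul(Z, Z))))))
  →4  S(S(S(add(mul(Z, SZ), mul(Z, Z)))))
  →5  S(S(S(add(Z, mul(Z, Z)))))
  →6  S(S(S(mul(Z, Z))))
  →7  SSSZ

Answer: YES — reaches normal form SSSZ in 7 ≤ 9 steps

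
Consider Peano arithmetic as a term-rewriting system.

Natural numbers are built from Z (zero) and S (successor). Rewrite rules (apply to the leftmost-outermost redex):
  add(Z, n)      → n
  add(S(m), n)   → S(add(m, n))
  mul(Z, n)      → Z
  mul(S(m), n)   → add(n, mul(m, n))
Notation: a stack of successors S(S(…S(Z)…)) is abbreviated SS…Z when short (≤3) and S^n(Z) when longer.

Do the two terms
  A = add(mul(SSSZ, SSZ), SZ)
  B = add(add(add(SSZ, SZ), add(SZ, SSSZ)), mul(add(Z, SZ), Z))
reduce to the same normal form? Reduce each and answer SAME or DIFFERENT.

Answer: SAME — A ⇓ S^7(Z), B ⇓ S^7(Z)

Working:
Term A:
  start: add(mul(SSSZ, SSZ), SZ)
  →1  add(add(SSZ, mul(SSZ, SSZ)), SZ)
  →2  add(S(add(SZ, mul(SSZ, SSZ))), SZ)
  →3  S(add(add(SZ, mul(SSZ, SSZ)), SZ))
  →4  S(add(S(add(Z, mul(SSZ, SSZ))), SZ))
  →5  S(S(add(add(Z, mul(SSZ, SSZ)), SZ)))
  →6  S(S(add(mul(SSZ, SSZ), SZ)))
  →7  S(S(add(add(SSZ, mul(SZ, SSZ)), SZ)))
  →8  S(S(add(S(add(SZ, mul(SZ, SSZ))), SZ)))
  →9  S(S(S(add(add(SZ, mul(SZ, SSZ)), SZ))))
  →10  S(S(S(add(S(add(Z, mul(SZ, SSZ))), SZ))))
  →11  S(S(S(S(add(add(Z, mul(SZ, SSZ)), SZ)))))
  →12  S(S(S(S(add(mul(SZ, SSZ), SZ)))))
  →13  S(S(S(S(add(add(SSZ, mul(Z, SSZ)), SZ)))))
  →14  S(S(S(S(add(S(add(SZ, mul(Z, SSZ))), SZ)))))
  →15  S(S(S(S(S(add(add(SZ, mul(Z, SSZ)), SZ))))))
  →16  S(S(S(S(S(add(S(add(Z, mul(Z, SSZ))), SZ))))))
  →17  S(S(S(S(S(S(add(add(Z, mul(Z, SSZ)), SZ)))))))
  →18  S(S(S(S(S(S(add(mul(Z, SSZ), SZ)))))))
  →19  S(S(S(S(S(S(add(Z, SZ)))))))
  →20  S^7(Z)

Term B:
  start: add(add(add(SSZ, SZ), add(SZ, SSSZ)), mul(add(Z, SZ), Z))
  →1  add(add(S(add(SZ, SZ)), add(SZ, SSSZ)), mul(add(Z, SZ), Z))
  →2  add(S(add(add(SZ, SZ), add(SZ, SSSZ))), mul(add(Z, SZ), Z))
  →3  S(add(add(add(SZ, SZ), add(SZ, SSSZ)), mul(add(Z, SZ), Z)))
  →4  S(add(add(S(add(Z, SZ)), add(SZ, SSSZ)), mul(add(Z, SZ), Z)))
  →5  S(add(S(add(add(Z, SZ), add(SZ, SSSZ))), mul(add(Z, SZ), Z)))
  →6  S(S(add(add(add(Z, SZ), add(SZ, SSSZ)), mul(add(Z, SZ), Z))))
  →7  S(S(add(add(SZ, add(SZ, SSSZ)), mul(add(Z, SZ), Z))))
  →8  S(S(add(S(add(Z, add(SZ, SSSZ))), mul(add(Z, SZ), Z))))
  →9  S(S(S(add(add(Z, add(SZ, SSSZ)), mul(add(Z, SZ), Z)))))
  →10  S(S(S(add(add(SZ, SSSZ), mul(add(Z, SZ), Z)))))
  →11  S(S(S(add(S(add(Z, SSSZ)), mul(add(Z, SZ), Z)))))
  →12  S(S(S(S(add(add(Z, SSSZ), mul(add(Z, SZ), Z))))))
  →13  S(S(S(S(add(SSSZ, mul(add(Z, SZ), Z))))))
  →14  S(S(S(S(S(add(SSZ, mul(add(Z, SZ), Z)))))))
  →15  S(S(S(S(S(S(add(SZ, mul(add(Z, SZ), Z))))))))
  →16  S(S(S(S(S(S(S(add(Z, mul(add(Z, SZ), Z)))))))))
  →17  S(S(S(S(S(S(S(mul(add(Z, SZ), Z))))))))
  →18  S(S(S(S(S(S(S(mul(SZ, Z))))))))
  →19  S(S(S(S(S(S(S(add(Z, mul(Z, Z)))))))))
  →20  S(S(S(S(S(S(S(mul(Z, Z))))))))
  →21  S^7(Z)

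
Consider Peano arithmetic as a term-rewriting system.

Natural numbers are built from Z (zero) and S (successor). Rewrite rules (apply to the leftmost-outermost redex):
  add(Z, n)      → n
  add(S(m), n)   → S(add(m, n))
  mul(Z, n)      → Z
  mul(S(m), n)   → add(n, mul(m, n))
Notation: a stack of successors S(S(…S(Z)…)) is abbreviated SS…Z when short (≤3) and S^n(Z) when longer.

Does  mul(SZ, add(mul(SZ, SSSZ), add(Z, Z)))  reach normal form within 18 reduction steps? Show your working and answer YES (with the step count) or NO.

Answer: YES — reaches normal form SSSZ in 17 ≤ 18 steps

Derivation:
  start: mul(SZ, add(mul(SZ, SSSZ), add(Z, Z)))
  step 1: add(add(mul(SZ, SSSZ), add(Z, Z)), mul(Z, add(mul(SZ, SSSZ), add(Z, Z))))
  step 2: add(add(add(SSSZ, mul(Z, SSSZ)), add(Z, Z)), mul(Z, add(mul(SZ, SSSZ), add(Z, Z))))
  step 3: add(add(S(add(SSZ, mul(Z, SSSZ))), add(Z, Z)), mul(Z, add(mul(SZ, SSSZ), add(Z, Z))))
  step 4: add(S(add(add(SSZ, mul(Z, SSSZ)), add(Z, Z))), mul(Z, add(mul(SZ, SSSZ), add(Z, Z))))
  step 5: S(add(add(add(SSZ, mul(Z, SSSZ)), add(Z, Z)), mul(Z, add(mul(SZ, SSSZ), add(Z, Z)))))
  step 6: S(add(add(S(add(SZ, mul(Z, SSSZ))), add(Z, Z)), mul(Z, add(mul(SZ, SSSZ), add(Z, Z)))))
  step 7: S(add(S(add(add(SZ, mul(Z, SSSZ)), add(Z, Z))), mul(Z, add(mul(SZ, SSSZ), add(Z, Z)))))
  step 8: S(S(add(add(add(SZ, mul(Z, SSSZ)), add(Z, Z)), mul(Z, add(mul(SZ, SSSZ), add(Z, Z))))))
  step 9: S(S(add(add(S(add(Z, mul(Z, SSSZ))), add(Z, Z)), mul(Z, add(mul(SZ, SSSZ), add(Z, Z))))))
  step 10: S(S(add(S(add(add(Z, mul(Z, SSSZ)), add(Z, Z))), mul(Z, add(mul(SZ, SSSZ), add(Z, Z))))))
  step 11: S(S(S(add(add(add(Z, mul(Z, SSSZ)), add(Z, Z)), mul(Z, add(mul(SZ, SSSZ), add(Z, Z)))))))
  step 12: S(S(S(add(add(mul(Z, SSSZ), add(Z, Z)), mul(Z, add(mul(SZ, SSSZ), add(Z, Z)))))))
  step 13: S(S(S(add(add(Z, add(Z, Z)), mul(Z, add(mul(SZ, SSSZ), add(Z, Z)))))))
  step 14: S(S(S(add(add(Z, Z), mul(Z, add(mul(SZ, SSSZ), add(Z, Z)))))))
  step 15: S(S(S(add(Z, mul(Z, add(mul(SZ, SSSZ), add(Z, Z)))))))
  step 16: S(S(S(mul(Z, add(mul(SZ, SSSZ), add(Z, Z))))))
  step 17: SSSZ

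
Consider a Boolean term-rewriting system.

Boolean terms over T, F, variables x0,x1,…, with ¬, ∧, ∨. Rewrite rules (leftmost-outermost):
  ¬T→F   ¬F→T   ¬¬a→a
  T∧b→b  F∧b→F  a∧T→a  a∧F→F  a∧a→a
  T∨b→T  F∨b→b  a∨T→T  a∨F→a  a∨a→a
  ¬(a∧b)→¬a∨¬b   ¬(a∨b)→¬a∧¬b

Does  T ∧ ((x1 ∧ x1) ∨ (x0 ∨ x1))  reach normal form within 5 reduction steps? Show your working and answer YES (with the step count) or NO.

  start: T ∧ ((x1 ∧ x1) ∨ (x0 ∨ x1))
  step 1: (x1 ∧ x1) ∨ (x0 ∨ x1)
  step 2: x1 ∨ (x0 ∨ x1)

Answer: YES — reaches normal form x1 ∨ (x0 ∨ x1) in 2 ≤ 5 steps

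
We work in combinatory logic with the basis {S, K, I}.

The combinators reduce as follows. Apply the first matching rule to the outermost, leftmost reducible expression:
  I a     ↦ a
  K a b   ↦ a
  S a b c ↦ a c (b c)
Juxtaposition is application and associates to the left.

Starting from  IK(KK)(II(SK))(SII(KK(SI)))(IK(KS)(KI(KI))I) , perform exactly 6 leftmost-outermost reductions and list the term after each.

  start: IK(KK)(II(SK))(SII(KK(SI)))(IK(KS)(KI(KI))I)
  step 1: K(KK)(II(SK))(SII(KK(SI)))(IK(KS)(KI(KI))I)
  step 2: KK(SII(KK(SI)))(IK(KS)(KI(KI))I)
  step 3: K(IK(KS)(KI(KI))I)
  step 4: K(K(KS)(KI(KI))I)
  step 5: K(KSI)
  step 6: KS

Answer: after 6 steps: KS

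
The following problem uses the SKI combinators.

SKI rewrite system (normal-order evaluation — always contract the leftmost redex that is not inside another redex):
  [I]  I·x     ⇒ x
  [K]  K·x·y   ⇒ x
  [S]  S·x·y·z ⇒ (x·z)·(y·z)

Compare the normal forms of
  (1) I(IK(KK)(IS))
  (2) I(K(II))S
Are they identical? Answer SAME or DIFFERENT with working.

Term A:
  start: I(IK(KK)(IS))
  step 1: IK(KK)(IS)
  step 2: K(KK)(IS)
  step 3: KK

Term B:
  start: I(K(II))S
  step 1: K(II)S
  step 2: II
  step 3: I

Answer: DIFFERENT — A ⇓ KK, B ⇓ I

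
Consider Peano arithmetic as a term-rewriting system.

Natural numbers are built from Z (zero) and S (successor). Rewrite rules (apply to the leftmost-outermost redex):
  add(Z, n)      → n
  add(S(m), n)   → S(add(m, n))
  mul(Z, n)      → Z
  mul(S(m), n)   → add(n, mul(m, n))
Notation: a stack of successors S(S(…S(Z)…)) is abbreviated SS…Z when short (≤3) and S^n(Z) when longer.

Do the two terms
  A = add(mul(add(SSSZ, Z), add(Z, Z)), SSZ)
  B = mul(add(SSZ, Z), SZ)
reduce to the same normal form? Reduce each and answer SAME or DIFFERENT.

Term A:
  start: add(mul(add(SSSZ, Z), add(Z, Z)), SSZ)
  [1] add(mul(S(add(SSZ, Z)), add(Z, Z)), SSZ)
  [2] add(add(add(Z, Z), mul(add(SSZ, Z), add(Z, Z))), SSZ)
  [3] add(add(Z, mul(add(SSZ, Z), add(Z, Z))), SSZ)
  [4] add(mul(add(SSZ, Z), add(Z, Z)), SSZ)
  [5] add(mul(S(add(SZ, Z)), add(Z, Z)), SSZ)
  [6] add(add(add(Z, Z), mul(add(SZ, Z), add(Z, Z))), SSZ)
  [7] add(add(Z, mul(add(SZ, Z), add(Z, Z))), SSZ)
  [8] add(mul(add(SZ, Z), add(Z, Z)), SSZ)
  [9] add(mul(S(add(Z, Z)), add(Z, Z)), SSZ)
  [10] add(add(add(Z, Z), mul(add(Z, Z), add(Z, Z))), SSZ)
  [11] add(add(Z, mul(add(Z, Z), add(Z, Z))), SSZ)
  [12] add(mul(add(Z, Z), add(Z, Z)), SSZ)
  [13] add(mul(Z, add(Z, Z)), SSZ)
  [14] add(Z, SSZ)
  [15] SSZ

Term B:
  start: mul(add(SSZ, Z), SZ)
  [1] mul(S(add(SZ, Z)), SZ)
  [2] add(SZ, mul(add(SZ, Z), SZ))
  [3] S(add(Z, mul(add(SZ, Z), SZ)))
  [4] S(mul(add(SZ, Z), SZ))
  [5] S(mul(S(add(Z, Z)), SZ))
  [6] S(add(SZ, mul(add(Z, Z), SZ)))
  [7] S(S(add(Z, mul(add(Z, Z), SZ))))
  [8] S(S(mul(add(Z, Z), SZ)))
  [9] S(S(mul(Z, SZ)))
  [10] SSZ

Answer: SAME — A ⇓ SSZ, B ⇓ SSZ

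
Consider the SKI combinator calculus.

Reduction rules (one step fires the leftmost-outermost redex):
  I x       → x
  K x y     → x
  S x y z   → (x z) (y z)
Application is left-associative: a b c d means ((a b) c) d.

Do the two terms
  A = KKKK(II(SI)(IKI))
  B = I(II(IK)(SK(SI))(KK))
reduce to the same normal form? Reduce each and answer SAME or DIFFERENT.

Answer: DIFFERENT — A ⇓ K, B ⇓ SK(SI)

Working:
Term A:
  start: KKKK(II(SI)(IKI))
  →1  KK(II(SI)(IKI))
  →2  K

Term B:
  start: I(II(IK)(SK(SI))(KK))
  →1  II(IK)(SK(SI))(KK)
  →2  I(IK)(SK(SI))(KK)
  →3  IK(SK(SI))(KK)
  →4  K(SK(SI))(KK)
  →5  SK(SI)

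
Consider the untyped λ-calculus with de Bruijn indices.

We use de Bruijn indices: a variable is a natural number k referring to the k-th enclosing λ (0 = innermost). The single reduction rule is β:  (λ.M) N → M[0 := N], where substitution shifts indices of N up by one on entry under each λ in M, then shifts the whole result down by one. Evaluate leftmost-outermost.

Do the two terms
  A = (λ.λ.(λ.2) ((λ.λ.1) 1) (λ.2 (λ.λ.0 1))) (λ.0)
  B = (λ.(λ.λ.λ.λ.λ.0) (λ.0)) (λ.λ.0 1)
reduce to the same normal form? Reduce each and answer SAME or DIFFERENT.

Term A:
  start: (λ.λ.(λ.2) ((λ.λ.1) 1) (λ.2 (λ.λ.0 1))) (λ.0)
  step 1: λ.(λ.λ.0) ((λ.λ.1) (λ.0)) (λ.(λ.0) (λ.λ.0 1))
  step 2: λ.(λ.0) (λ.(λ.0) (λ.λ.0 1))
  step 3: λ.λ.(λ.0) (λ.λ.0 1)
  step 4: λ.λ.λ.λ.0 1

Term B:
  start: (λ.(λ.λ.λ.λ.λ.0) (λ.0)) (λ.λ.0 1)
  step 1: (λ.λ.λ.λ.λ.0) (λ.0)
  step 2: λ.λ.λ.λ.0

Answer: DIFFERENT — A ⇓ λ.λ.λ.λ.0 1, B ⇓ λ.λ.λ.λ.0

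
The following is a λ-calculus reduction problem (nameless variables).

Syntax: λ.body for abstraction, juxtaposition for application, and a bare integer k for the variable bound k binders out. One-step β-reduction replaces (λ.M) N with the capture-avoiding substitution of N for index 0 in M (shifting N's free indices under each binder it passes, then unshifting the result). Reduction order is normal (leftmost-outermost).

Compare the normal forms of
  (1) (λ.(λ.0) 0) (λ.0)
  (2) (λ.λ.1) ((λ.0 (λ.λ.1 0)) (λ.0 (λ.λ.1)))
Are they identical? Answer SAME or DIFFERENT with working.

Answer: DIFFERENT — A ⇓ λ.0, B ⇓ λ.λ.λ.1

Reduction:
Term A:
  start: (λ.(λ.0) 0) (λ.0)
  [1] (λ.0) (λ.0)
  [2] λ.0

Term B:
  start: (λ.λ.1) ((λ.0 (λ.λ.1 0)) (λ.0 (λ.λ.1)))
  [1] λ.(λ.0 (λ.λ.1 0)) (λ.0 (λ.λ.1))
  [2] λ.(λ.0 (λ.λ.1)) (λ.λ.1 0)
  [3] λ.(λ.λ.1 0) (λ.λ.1)
  [4] λ.λ.(λ.λ.1) 0
  [5] λ.λ.λ.1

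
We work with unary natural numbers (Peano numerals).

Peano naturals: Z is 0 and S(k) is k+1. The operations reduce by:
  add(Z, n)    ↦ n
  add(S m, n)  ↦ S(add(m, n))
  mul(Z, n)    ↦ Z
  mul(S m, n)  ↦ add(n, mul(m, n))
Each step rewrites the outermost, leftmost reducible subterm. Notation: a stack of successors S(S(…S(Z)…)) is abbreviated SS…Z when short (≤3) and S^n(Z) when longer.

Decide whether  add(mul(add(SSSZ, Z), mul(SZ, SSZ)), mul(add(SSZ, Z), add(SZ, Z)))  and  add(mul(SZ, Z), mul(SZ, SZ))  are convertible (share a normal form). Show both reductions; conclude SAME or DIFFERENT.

Answer: DIFFERENT — A ⇓ S^8(Z), B ⇓ SZ

Working:
Term A:
  start: add(mul(add(SSSZ, Z), mul(SZ, SSZ)), mul(add(SSZ, Z), add(SZ, Z)))
  [1] add(mul(S(add(SSZ, Z)), mul(SZ, SSZ)), mul(add(SSZ, Z), add(SZ, Z)))
  [2] add(add(mul(SZ, SSZ), mul(add(SSZ, Z), mul(SZ, SSZ))), mul(add(SSZ, Z), add(SZ, Z)))
  [3] add(add(add(SSZ, mul(Z, SSZ)), mul(add(SSZ, Z), mul(SZ, SSZ))), mul(add(SSZ, Z), add(SZ, Z)))
  [4] add(add(S(add(SZ, mul(Z, SSZ))), mul(add(SSZ, Z), mul(SZ, SSZ))), mul(add(SSZ, Z), add(SZ, Z)))
  [5] add(S(add(add(SZ, mul(Z, SSZ)), mul(add(SSZ, Z), mul(SZ, SSZ)))), mul(add(SSZ, Z), add(SZ, Z)))
  [6] S(add(add(add(SZ, mul(Z, SSZ)), mul(add(SSZ, Z), mul(SZ, SSZ))), mul(add(SSZ, Z), add(SZ, Z))))
  [7] S(add(add(S(add(Z, mul(Z, SSZ))), mul(add(SSZ, Z), mul(SZ, SSZ))), mul(add(SSZ, Z), add(SZ, Z))))
  [8] S(add(S(add(add(Z, mul(Z, SSZ)), mul(add(SSZ, Z), mul(SZ, SSZ)))), mul(add(SSZ, Z), add(SZ, Z))))
  [9] S(S(add(add(add(Z, mul(Z, SSZ)), mul(add(SSZ, Z), mul(SZ, SSZ))), mul(add(SSZ, Z), add(SZ, Z)))))
  [10] S(S(add(add(mul(Z, SSZ), mul(add(SSZ, Z), mul(SZ, SSZ))), mul(add(SSZ, Z), add(SZ, Z)))))
  [11] S(S(add(add(Z, mul(add(SSZ, Z), mul(SZ, SSZ))), mul(add(SSZ, Z), add(SZ, Z)))))
  [12] S(S(add(mul(add(SSZ, Z), mul(SZ, SSZ)), mul(add(SSZ, Z), add(SZ, Z)))))
  [13] S(S(add(mul(S(add(SZ, Z)), mul(SZ, SSZ)), mul(add(SSZ, Z), add(SZ, Z)))))
  [14] S(S(add(add(mul(SZ, SSZ), mul(add(SZ, Z), mul(SZ, SSZ))), mul(add(SSZ, Z), add(SZ, Z)))))
  [15] S(S(add(add(add(SSZ, mul(Z, SSZ)), mul(add(SZ, Z), mul(SZ, SSZ))), mul(add(SSZ, Z), add(SZ, Z)))))
  [16] S(S(add(add(S(add(SZ, mul(Z, SSZ))), mul(add(SZ, Z), mul(SZ, SSZ))), mul(add(SSZ, Z), add(SZ, Z)))))
  [17] S(S(add(S(add(add(SZ, mul(Z, SSZ)), mul(add(SZ, Z), mul(SZ, SSZ)))), mul(add(SSZ, Z), add(SZ, Z)))))
  [18] S(S(S(add(add(add(SZ, mul(Z, SSZ)), mul(add(SZ, Z), mul(SZ, SSZ))), mul(add(SSZ, Z), add(SZ, Z))))))
  [19] S(S(S(add(add(S(add(Z, mul(Z, SSZ))), mul(add(SZ, Z), mul(SZ, SSZ))), mul(add(SSZ, Z), add(SZ, Z))))))
  [20] S(S(S(add(S(add(add(Z, mul(Z, SSZ)), mul(add(SZ, Z), mul(SZ, SSZ)))), mul(add(SSZ, Z), add(SZ, Z))))))
  [21] S(S(S(S(add(add(add(Z, mul(Z, SSZ)), mul(add(SZ, Z), mul(SZ, SSZ))), mul(add(SSZ, Z), add(SZ, Z)))))))
  [22] S(S(S(S(add(add(mul(Z, SSZ), mul(add(SZ, Z), mul(SZ, SSZ))), mul(add(SSZ, Z), add(SZ, Z)))))))
  [23] S(S(S(S(add(add(Z, mul(add(SZ, Z), mul(SZ, SSZ))), mul(add(SSZ, Z), add(SZ, Z)))))))
  [24] S(S(S(S(add(mul(add(SZ, Z), mul(SZ, SSZ)), mul(add(SSZ, Z), add(SZ, Z)))))))
  [25] S(S(S(S(add(mul(S(add(Z, Z)), mul(SZ, SSZ)), mul(add(SSZ, Z), add(SZ, Z)))))))
  [26] S(S(S(S(add(add(mul(SZ, SSZ), mul(add(Z, Z), mul(SZ, SSZ))), mul(add(SSZ, Z), add(SZ, Z)))))))
  [27] S(S(S(S(add(add(add(SSZ, mul(Z, SSZ)), mul(add(Z, Z), mul(SZ, SSZ))), mul(add(SSZ, Z), add(SZ, Z)))))))
  [28] S(S(S(S(add(add(S(add(SZ, mul(Z, SSZ))), mul(add(Z, Z), mul(SZ, SSZ))), mul(add(SSZ, Z), add(SZ, Z)))))))
  [29] S(S(S(S(add(S(add(add(SZ, mul(Z, SSZ)), mul(add(Z, Z), mul(SZ, SSZ)))), mul(add(SSZ, Z), add(SZ, Z)))))))
  [30] S(S(S(S(S(add(add(add(SZ, mul(Z, SSZ)), mul(add(Z, Z), mul(SZ, SSZ))), mul(add(SSZ, Z), add(SZ, Z))))))))
  [31] S(S(S(S(S(add(add(S(add(Z, mul(Z, SSZ))), mul(add(Z, Z), mul(SZ, SSZ))), mul(add(SSZ, Z), add(SZ, Z))))))))
  [32] S(S(S(S(S(add(S(add(add(Z, mul(Z, SSZ)), mul(add(Z, Z), mul(SZ, SSZ)))), mul(add(SSZ, Z), add(SZ, Z))))))))
  [33] S(S(S(S(S(S(add(add(add(Z, mul(Z, SSZ)), mul(add(Z, Z), mul(SZ, SSZ))), mul(add(SSZ, Z), add(SZ, Z)))))))))
  [34] S(S(S(S(S(S(add(add(mul(Z, SSZ), mul(add(Z, Z), mul(SZ, SSZ))), mul(add(SSZ, Z), add(SZ, Z)))))))))
  [35] S(S(S(S(S(S(add(add(Z, mul(add(Z, Z), mul(SZ, SSZ))), mul(add(SSZ, Z), add(SZ, Z)))))))))
  [36] S(S(S(S(S(S(add(mul(add(Z, Z), mul(SZ, SSZ)), mul(add(SSZ, Z), add(SZ, Z)))))))))
  [37] S(S(S(S(S(S(add(mul(Z, mul(SZ, SSZ)), mul(add(SSZ, Z), add(SZ, Z)))))))))
  [38] S(S(S(S(S(S(add(Z, mul(add(SSZ, Z), add(SZ, Z)))))))))
  [39] S(S(S(S(S(S(mul(add(SSZ, Z), add(SZ, Z))))))))
  [40] S(S(S(S(S(S(mul(S(add(SZ, Z)), add(SZ, Z))))))))
  [41] S(S(S(S(S(S(add(add(SZ, Z), mul(add(SZ, Z), add(SZ, Z)))))))))
  [42] S(S(S(S(S(S(add(S(add(Z, Z)), mul(add(SZ, Z), add(SZ, Z)))))))))
  [43] S(S(S(S(S(S(S(add(add(Z, Z), mul(add(SZ, Z), add(SZ, Z))))))))))
  [44] S(S(S(S(S(S(S(add(Z, mul(add(SZ, Z), add(SZ, Z))))))))))
  [45] S(S(S(S(S(S(S(mul(add(SZ, Z), add(SZ, Z)))))))))
  [46] S(S(S(S(S(S(S(mul(S(add(Z, Z)), add(SZ, Z)))))))))
  [47] S(S(S(S(S(S(S(add(add(SZ, Z), mul(add(Z, Z), add(SZ, Z))))))))))
  [48] S(S(S(S(S(S(S(add(S(add(Z, Z)), mul(add(Z, Z), add(SZ, Z))))))))))
  [49] S(S(S(S(S(S(S(S(add(add(Z, Z), mul(add(Z, Z), add(SZ, Z)))))))))))
  [50] S(S(S(S(S(S(S(S(add(Z, mul(add(Z, Z), add(SZ, Z)))))))))))
  [51] S(S(S(S(S(S(S(S(mul(add(Z, Z), add(SZ, Z))))))))))
  [52] S(S(S(S(S(S(S(S(mul(Z, add(SZ, Z))))))))))
  [53] S^8(Z)

Term B:
  start: add(mul(SZ, Z), mul(SZ, SZ))
  [1] add(add(Z, mul(Z, Z)), mul(SZ, SZ))
  [2] add(mul(Z, Z), mul(SZ, SZ))
  [3] add(Z, mul(SZ, SZ))
  [4] mul(SZ, SZ)
  [5] add(SZ, mul(Z, SZ))
  [6] S(add(Z, mul(Z, SZ)))
  [7] S(mul(Z, SZ))
  [8] SZ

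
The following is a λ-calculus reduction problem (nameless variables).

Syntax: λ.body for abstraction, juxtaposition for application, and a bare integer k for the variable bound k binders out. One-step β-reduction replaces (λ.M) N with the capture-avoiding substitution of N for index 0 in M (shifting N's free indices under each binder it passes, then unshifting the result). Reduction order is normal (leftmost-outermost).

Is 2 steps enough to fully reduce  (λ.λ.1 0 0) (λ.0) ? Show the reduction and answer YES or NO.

  start: (λ.λ.1 0 0) (λ.0)
  step 1: λ.(λ.0) 0 0
  step 2: λ.0 0

Answer: YES — reaches normal form λ.0 0 in 2 ≤ 2 steps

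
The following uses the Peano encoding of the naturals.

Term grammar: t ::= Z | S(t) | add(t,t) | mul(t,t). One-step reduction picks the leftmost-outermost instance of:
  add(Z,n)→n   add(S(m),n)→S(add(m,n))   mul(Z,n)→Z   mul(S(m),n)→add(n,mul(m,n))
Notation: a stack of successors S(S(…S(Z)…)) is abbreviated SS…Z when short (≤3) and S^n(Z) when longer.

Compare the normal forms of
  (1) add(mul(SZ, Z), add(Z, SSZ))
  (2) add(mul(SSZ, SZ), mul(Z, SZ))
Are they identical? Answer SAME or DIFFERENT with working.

Term A:
  start: add(mul(SZ, Z), add(Z, SSZ))
  →1  add(add(Z, mul(Z, Z)), add(Z, SSZ))
  →2  add(mul(Z, Z), add(Z, SSZ))
  →3  add(Z, add(Z, SSZ))
  →4  add(Z, SSZ)
  →5  SSZ

Term B:
  start: add(mul(SSZ, SZ), mul(Z, SZ))
  →1  add(add(SZ, mul(SZ, SZ)), mul(Z, SZ))
  →2  add(S(add(Z, mul(SZ, SZ))), mul(Z, SZ))
  →3  S(add(add(Z, mul(SZ, SZ)), mul(Z, SZ)))
  →4  S(add(mul(SZ, SZ), mul(Z, SZ)))
  →5  S(add(add(SZ, mul(Z, SZ)), mul(Z, SZ)))
  →6  S(add(S(add(Z, mul(Z, SZ))), mul(Z, SZ)))
  →7  S(S(add(add(Z, mul(Z, SZ)), mul(Z, SZ))))
  →8  S(S(add(mul(Z, SZ), mul(Z, SZ))))
  →9  S(S(add(Z, mul(Z, SZ))))
  →10  S(S(mul(Z, SZ)))
  →11  SSZ

Answer: SAME — A ⇓ SSZ, B ⇓ SSZ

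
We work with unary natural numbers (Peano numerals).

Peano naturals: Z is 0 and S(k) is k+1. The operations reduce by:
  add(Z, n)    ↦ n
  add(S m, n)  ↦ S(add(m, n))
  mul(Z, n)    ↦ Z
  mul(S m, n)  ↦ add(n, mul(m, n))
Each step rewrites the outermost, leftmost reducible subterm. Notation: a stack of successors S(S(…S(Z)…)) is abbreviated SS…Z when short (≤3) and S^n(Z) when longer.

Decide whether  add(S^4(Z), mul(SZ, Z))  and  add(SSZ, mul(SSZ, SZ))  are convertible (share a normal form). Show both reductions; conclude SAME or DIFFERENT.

Term A:
  start: add(S^4(Z), mul(SZ, Z))
  step 1: S(add(SSSZ, mul(SZ, Z)))
  step 2: S(S(add(SSZ, mul(SZ, Z))))
  step 3: S(S(S(add(SZ, mul(SZ, Z)))))
  step 4: S(S(S(S(add(Z, mul(SZ, Z))))))
  step 5: S(S(S(S(mul(SZ, Z)))))
  step 6: S(S(S(S(add(Z, mul(Z, Z))))))
  step 7: S(S(S(S(mul(Z, Z)))))
  step 8: S^4(Z)

Term B:
  start: add(SSZ, mul(SSZ, SZ))
  step 1: S(add(SZ, mul(SSZ, SZ)))
  step 2: S(S(add(Z, mul(SSZ, SZ))))
  step 3: S(S(mul(SSZ, SZ)))
  step 4: S(S(add(SZ, mul(SZ, SZ))))
  step 5: S(S(S(add(Z, mul(SZ, SZ)))))
  step 6: S(S(S(mul(SZ, SZ))))
  step 7: S(S(S(add(SZ, mul(Z, SZ)))))
  step 8: S(S(S(S(add(Z, mul(Z, SZ))))))
  step 9: S(S(S(S(mul(Z, SZ)))))
  step 10: S^4(Z)

Answer: SAME — A ⇓ S^4(Z), B ⇓ S^4(Z)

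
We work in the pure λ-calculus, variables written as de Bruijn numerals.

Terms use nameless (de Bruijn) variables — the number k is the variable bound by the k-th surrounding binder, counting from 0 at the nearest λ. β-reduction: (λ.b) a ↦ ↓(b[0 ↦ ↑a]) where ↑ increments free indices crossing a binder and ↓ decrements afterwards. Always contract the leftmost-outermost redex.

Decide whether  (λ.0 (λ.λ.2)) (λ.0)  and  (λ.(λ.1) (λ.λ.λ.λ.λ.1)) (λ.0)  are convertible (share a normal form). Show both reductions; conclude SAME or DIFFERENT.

Term A:
  start: (λ.0 (λ.λ.2)) (λ.0)
  step 1: (λ.0) (λ.λ.λ.0)
  step 2: λ.λ.λ.0

Term B:
  start: (λ.(λ.1) (λ.λ.λ.λ.λ.1)) (λ.0)
  step 1: (λ.λ.0) (λ.λ.λ.λ.λ.1)
  step 2: λ.0

Answer: DIFFERENT — A ⇓ λ.λ.λ.0, B ⇓ λ.0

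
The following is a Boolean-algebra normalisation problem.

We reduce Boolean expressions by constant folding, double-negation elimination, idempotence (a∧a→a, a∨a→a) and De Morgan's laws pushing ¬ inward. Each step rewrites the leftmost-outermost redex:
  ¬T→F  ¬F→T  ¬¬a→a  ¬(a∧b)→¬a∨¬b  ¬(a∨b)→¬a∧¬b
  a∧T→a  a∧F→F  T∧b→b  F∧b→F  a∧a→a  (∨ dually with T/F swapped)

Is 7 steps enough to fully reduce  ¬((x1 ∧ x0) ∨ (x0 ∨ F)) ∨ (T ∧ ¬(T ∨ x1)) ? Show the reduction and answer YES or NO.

Answer: NO — after 7 steps the term is ((¬x1 ∨ ¬x0) ∧ ¬x0) ∨ (¬T ∧ ¬x1), not yet normal

Working:
  start: ¬((x1 ∧ x0) ∨ (x0 ∨ F)) ∨ (T ∧ ¬(T ∨ x1))
  [1] (¬(x1 ∧ x0) ∧ ¬(x0 ∨ F)) ∨ (T ∧ ¬(T ∨ x1))
  [2] ((¬x1 ∨ ¬x0) ∧ ¬(x0 ∨ F)) ∨ (T ∧ ¬(T ∨ x1))
  [3] ((¬x1 ∨ ¬x0) ∧ (¬x0 ∧ ¬F)) ∨ (T ∧ ¬(T ∨ x1))
  [4] ((¬x1 ∨ ¬x0) ∧ (¬x0 ∧ T)) ∨ (T ∧ ¬(T ∨ x1))
  [5] ((¬x1 ∨ ¬x0) ∧ ¬x0) ∨ (T ∧ ¬(T ∨ x1))
  [6] ((¬x1 ∨ ¬x0) ∧ ¬x0) ∨ ¬(T ∨ x1)
  [7] ((¬x1 ∨ ¬x0) ∧ ¬x0) ∨ (¬T ∧ ¬x1)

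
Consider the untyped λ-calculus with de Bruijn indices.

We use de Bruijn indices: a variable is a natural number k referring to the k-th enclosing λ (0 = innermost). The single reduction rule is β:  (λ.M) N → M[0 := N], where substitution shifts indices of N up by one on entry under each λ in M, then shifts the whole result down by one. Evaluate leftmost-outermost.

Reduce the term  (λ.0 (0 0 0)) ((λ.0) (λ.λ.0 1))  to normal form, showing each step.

Answer: normal form = λ.0 (λ.0 (λ.λ.0 1))  (in 9 steps)

Working:
  start: (λ.0 (0 0 0)) ((λ.0) (λ.λ.0 1))
  →1  (λ.0) (λ.λ.0 1) ((λ.0) (λ.λ.0 1) ((λ.0) (λ.λ.0 1)) ((λ.0) (λ.λ.0 1)))
  →2  (λ.λ.0 1) ((λ.0) (λ.λ.0 1) ((λ.0) (λ.λ.0 1)) ((λ.0) (λ.λ.0 1)))
  →3  λ.0 ((λ.0) (λ.λ.0 1) ((λ.0) (λ.λ.0 1)) ((λ.0) (λ.λ.0 1)))
  →4  λ.0 ((λ.λ.0 1) ((λ.0) (λ.λ.0 1)) ((λ.0) (λ.λ.0 1)))
  →5  λ.0 ((λ.0 ((λ.0) (λ.λ.0 1))) ((λ.0) (λ.λ.0 1)))
  →6  λ.0 ((λ.0) (λ.λ.0 1) ((λ.0) (λ.λ.0 1)))
  →7  λ.0 ((λ.λ.0 1) ((λ.0) (λ.λ.0 1)))
  →8  λ.0 (λ.0 ((λ.0) (λ.λ.0 1)))
  →9  λ.0 (λ.0 (λ.λ.0 1))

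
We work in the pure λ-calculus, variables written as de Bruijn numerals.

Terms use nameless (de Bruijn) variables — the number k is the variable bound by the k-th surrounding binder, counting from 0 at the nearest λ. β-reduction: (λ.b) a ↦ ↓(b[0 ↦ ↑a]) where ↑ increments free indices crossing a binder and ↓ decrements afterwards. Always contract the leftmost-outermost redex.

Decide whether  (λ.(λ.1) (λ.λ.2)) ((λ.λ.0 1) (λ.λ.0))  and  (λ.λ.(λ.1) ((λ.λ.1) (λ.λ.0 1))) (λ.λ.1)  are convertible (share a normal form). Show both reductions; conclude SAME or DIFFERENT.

Answer: DIFFERENT — A ⇓ λ.0 (λ.λ.0), B ⇓ λ.0

Working:
Term A:
  start: (λ.(λ.1) (λ.λ.2)) ((λ.λ.0 1) (λ.λ.0))
  →1  (λ.(λ.λ.0 1) (λ.λ.0)) (λ.λ.(λ.λ.0 1) (λ.λ.0))
  →2  (λ.λ.0 1) (λ.λ.0)
  →3  λ.0 (λ.λ.0)

Term B:
  start: (λ.λ.(λ.1) ((λ.λ.1) (λ.λ.0 1))) (λ.λ.1)
  →1  λ.(λ.1) ((λ.λ.1) (λ.λ.0 1))
  →2  λ.0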